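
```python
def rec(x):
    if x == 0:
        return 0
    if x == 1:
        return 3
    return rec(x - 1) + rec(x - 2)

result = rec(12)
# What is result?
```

Build up from base cases: rec(0)=0, rec(1)=3, rec(2)=3, rec(3)=6, rec(4)=9, rec(5)=15, rec(6)=24, ..., rec(12)=432

Answer: 432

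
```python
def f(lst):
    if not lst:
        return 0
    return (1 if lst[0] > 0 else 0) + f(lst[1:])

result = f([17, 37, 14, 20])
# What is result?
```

Count of positive elements in [17, 37, 14, 20] = 4

Answer: 4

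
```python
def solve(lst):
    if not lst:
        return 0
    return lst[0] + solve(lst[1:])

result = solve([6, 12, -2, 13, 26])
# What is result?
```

6 + 12 + (-2) + 13 + 26 + 0 = 55

Answer: 55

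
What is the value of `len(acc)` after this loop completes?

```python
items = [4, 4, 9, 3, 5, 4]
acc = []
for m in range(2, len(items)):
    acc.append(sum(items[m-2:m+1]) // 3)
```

Number of 3-element averages
`acc` takes the values: [] → [5] → [5, 5] → [5, 5, 5] → [5, 5, 5, 4]
So `len(acc)` = 4

Answer: 4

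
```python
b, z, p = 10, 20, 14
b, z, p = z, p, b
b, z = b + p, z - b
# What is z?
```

Trace:
`b, z, p = 10, 20, 14` → b = 10; z = 20; p = 14
`b, z, p = z, p, b` → b = 20; z = 14; p = 10
`b, z = b + p, z - b` → b = 30; z = -6
So z = -6

Answer: -6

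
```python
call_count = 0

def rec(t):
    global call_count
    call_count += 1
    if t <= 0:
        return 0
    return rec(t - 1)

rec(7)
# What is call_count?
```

Linear recursion stepping by 1: 8 calls from t=7 down to ≤0.

Answer: 8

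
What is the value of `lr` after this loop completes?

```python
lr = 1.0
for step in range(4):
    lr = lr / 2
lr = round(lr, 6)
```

Halving LR 4 times: 1 / 2^4
`lr` takes the values: 1.0 → 0.5 → 0.25 → 0.125 → 0.0625

Answer: 0.0625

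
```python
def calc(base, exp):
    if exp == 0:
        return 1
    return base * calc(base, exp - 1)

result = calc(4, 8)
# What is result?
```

calc(4, 8) = 4 * 4 * 4 * 4 * 4 * 4 * 4 * 4 = 65536

Answer: 65536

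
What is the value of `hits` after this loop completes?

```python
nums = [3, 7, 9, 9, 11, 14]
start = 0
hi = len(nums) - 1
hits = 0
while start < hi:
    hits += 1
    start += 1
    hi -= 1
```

Iterations until pointers meet (list length 6)
`hits` takes the values: 0 → 1 → 2 → 3

Answer: 3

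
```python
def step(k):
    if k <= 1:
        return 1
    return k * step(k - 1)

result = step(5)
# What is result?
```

step(5) = 5 * 4 * 3 * 2 * 1 = 120

Answer: 120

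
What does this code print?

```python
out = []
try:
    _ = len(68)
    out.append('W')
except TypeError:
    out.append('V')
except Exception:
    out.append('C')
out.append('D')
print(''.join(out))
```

Execution trace: 'V' (except TypeError) → 'D' (after the try/except). Output: VD

Answer: VD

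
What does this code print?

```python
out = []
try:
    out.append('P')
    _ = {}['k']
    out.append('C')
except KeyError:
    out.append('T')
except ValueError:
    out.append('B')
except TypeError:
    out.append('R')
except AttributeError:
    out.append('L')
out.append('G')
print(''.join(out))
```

Execution trace: 'P' (try body) → 'T' (except KeyError) → 'G' (after the try/except). Output: PTG

Answer: PTG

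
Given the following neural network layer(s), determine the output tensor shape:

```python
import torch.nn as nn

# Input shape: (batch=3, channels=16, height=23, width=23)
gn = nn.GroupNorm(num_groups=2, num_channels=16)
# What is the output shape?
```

Input: (3, 16, 23, 23) -> Output: (3, 16, 23, 23)

Answer: (3, 16, 23, 23)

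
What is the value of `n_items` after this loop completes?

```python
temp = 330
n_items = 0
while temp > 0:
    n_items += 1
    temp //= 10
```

Count digits by repeated division by 10
`n_items` takes the values: 0 → 1 → 2 → 3

Answer: 3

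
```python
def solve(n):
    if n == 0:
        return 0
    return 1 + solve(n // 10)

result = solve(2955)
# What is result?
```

Count of digits of 2955: 4

Answer: 4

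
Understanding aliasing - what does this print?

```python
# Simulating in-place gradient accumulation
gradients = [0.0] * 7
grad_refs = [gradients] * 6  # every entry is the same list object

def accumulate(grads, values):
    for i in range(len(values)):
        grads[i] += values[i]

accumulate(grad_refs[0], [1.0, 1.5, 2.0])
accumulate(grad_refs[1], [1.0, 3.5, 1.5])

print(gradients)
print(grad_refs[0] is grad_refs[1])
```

Key concept: gradient accumulation aliasing.
Step by step:
`gradients = [0.0] * 7` → gradients = [0.0, 0.0, 0.0, 0.0, 0.0, 0.0, 0.0]
`grad_refs = [gradients] * 6` → grad_refs = [[0.0, 0.0, 0.0, 0.0, 0.0, 0.0, 0.0], [0.0, 0.0, 0.0, 0.0, 0.0, 0.0, 0.0], [0.0, 0.0, 0.0, 0.0, 0.0, 0.0, 0.0], [0.0, 0.0, 0.0, 0.0, 0.0, 0.0, 0.0], [0.0, 0.0, 0.0, 0.0, 0.0, 0.0, 0.0], [0.0, 0.0, 0.0, 0.0, 0.0, 0.0, 0.0]]
`accumulate(grad_refs[0], [1.0, 1.5, 2.0])` → gradients = [1.0, 1.5, 2.0, 0.0, 0.0, 0.0, 0.0]; grad_refs = [[1.0, 1.5, 2.0, 0.0, 0.0, 0.0, 0.0], [1.0, 1.5, 2.0, 0.0, 0.0, 0.0, 0.0], [1.0, 1.5, 2.0, 0.0, 0.0, 0.0, 0.0], [1.0, 1.5, 2.0, 0.0, 0.0, 0.0, 0.0], [1.0, 1.5, 2.0, 0.0, 0.0, 0.0, 0.0], [1.0, 1.5, 2.0, 0.0, 0.0, 0.0, 0.0]]
`accumulate(grad_refs[1], [1.0, 3.5, 1.5])` → gradients = [2.0, 5.0, 3.5, 0.0, 0.0, 0.0, 0.0]; grad_refs = [[2.0, 5.0, 3.5, 0.0, 0.0, 0.0, 0.0], [2.0, 5.0, 3.5, 0.0, 0.0, 0.0, 0.0], [2.0, 5.0, 3.5, 0.0, 0.0, 0.0, 0.0], [2.0, 5.0, 3.5, 0.0, 0.0, 0.0, 0.0], [2.0, 5.0, 3.5, 0.0, 0.0, 0.0, 0.0], [2.0, 5.0, 3.5, 0.0, 0.0, 0.0, 0.0]]
`print(gradients)` → prints [2.0, 5.0, 3.5, 0.0, 0.0, 0.0, 0.0]
`print(grad_refs[0] is grad_refs[1])` → prints True

Answer:
[2.0, 5.0, 3.5, 0.0, 0.0, 0.0, 0.0]
True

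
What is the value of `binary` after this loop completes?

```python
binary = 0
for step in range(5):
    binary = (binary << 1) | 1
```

Build 5 consecutive 1-bits: 0b11111
`binary` takes the values: 0 → 1 → 3 → 7 → 15 → 31

Answer: 31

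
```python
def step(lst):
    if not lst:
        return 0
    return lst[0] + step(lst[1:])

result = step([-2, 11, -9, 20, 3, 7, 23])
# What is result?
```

(-2) + 11 + (-9) + 20 + 3 + 7 + 23 + 0 = 53

Answer: 53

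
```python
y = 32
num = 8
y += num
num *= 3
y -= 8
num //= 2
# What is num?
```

Trace:
`y = 32` → y = 32
`num = 8` → num = 8
`y += num` → y = 40
`num *= 3` → num = 24
`y -= 8` → y = 32
`num //= 2` → num = 12
So num = 12

Answer: 12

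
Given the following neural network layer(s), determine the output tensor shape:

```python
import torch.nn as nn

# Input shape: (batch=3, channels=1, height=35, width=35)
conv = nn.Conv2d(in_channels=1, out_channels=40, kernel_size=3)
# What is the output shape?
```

Input: (3, 1, 35, 35) -> Output: (3, 40, 33, 33)

Answer: (3, 40, 33, 33)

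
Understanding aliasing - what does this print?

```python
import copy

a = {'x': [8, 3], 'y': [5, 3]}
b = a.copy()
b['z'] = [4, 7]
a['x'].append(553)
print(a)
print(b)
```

Key concept: shallow copy of dict with mutable values.
Step by step:
`a = {'x': [8, 3], 'y': [5, 3]}` → a = {'x': [8, 3], 'y': [5, 3]}
`b = a.copy()` → b = {'x': [8, 3], 'y': [5, 3]}
`b['z'] = [4, 7]` → b = {'x': [8, 3], 'y': [5, 3], 'z': [4, 7]}
`a['x'].append(553)` → a = {'x': [8, 3, 553], 'y': [5, 3]}; b = {'x': [8, 3, 553], 'y': [5, 3], 'z': [4, 7]}
`print(a)` → prints {'x': [8, 3, 553], 'y': [5, 3]}
`print(b)` → prints {'x': [8, 3, 553], 'y': [5, 3], 'z': [4, 7]}

Answer:
{'x': [8, 3, 553], 'y': [5, 3]}
{'x': [8, 3, 553], 'y': [5, 3], 'z': [4, 7]}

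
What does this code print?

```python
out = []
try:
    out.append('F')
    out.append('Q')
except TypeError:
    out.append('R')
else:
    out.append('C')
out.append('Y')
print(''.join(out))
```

Execution trace: 'F' (try body) → 'Q' (try body, no exception) → 'C' (else) → 'Y' (after the try/except). Output: FQCY

Answer: FQCY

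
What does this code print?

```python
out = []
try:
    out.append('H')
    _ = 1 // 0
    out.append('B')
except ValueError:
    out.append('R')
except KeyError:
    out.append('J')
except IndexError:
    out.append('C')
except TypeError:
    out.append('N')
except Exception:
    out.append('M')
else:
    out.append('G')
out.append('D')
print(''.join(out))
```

Execution trace: 'H' (try body) → 'M' (except Exception) → 'D' (after the try/except). Output: HMD

Answer: HMD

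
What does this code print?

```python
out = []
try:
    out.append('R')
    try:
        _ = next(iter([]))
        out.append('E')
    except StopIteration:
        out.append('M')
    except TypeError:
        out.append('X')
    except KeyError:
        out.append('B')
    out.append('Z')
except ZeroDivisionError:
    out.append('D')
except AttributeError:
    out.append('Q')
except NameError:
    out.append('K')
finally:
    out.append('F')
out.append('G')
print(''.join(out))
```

Execution trace: 'R' (try body) → 'M' (inner except StopIteration) → 'Z' (try body, no exception) → 'F' (finally) → 'G' (after the try/except). Output: RMZFG

Answer: RMZFG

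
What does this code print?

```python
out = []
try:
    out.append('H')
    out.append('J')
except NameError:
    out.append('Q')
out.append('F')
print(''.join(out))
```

Execution trace: 'H' (try body) → 'J' (try body, no exception) → 'F' (after the try/except). Output: HJF

Answer: HJF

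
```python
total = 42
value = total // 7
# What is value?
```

Trace:
`total = 42` → total = 42
`value = total // 7` → value = 6
So value = 6

Answer: 6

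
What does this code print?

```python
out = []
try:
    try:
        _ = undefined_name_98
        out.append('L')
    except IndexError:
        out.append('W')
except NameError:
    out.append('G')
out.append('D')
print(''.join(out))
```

Execution trace: 'G' (outer except NameError) → 'D' (after the try/except). Output: GD

Answer: GD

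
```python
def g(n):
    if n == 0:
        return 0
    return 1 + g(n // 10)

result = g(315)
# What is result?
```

Count of digits of 315: 3

Answer: 3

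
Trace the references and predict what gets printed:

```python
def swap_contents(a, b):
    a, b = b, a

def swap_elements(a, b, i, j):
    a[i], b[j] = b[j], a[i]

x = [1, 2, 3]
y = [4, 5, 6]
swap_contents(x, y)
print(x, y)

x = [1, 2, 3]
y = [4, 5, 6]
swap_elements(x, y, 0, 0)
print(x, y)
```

Key concept: parameter rebinding vs mutation.
Step by step:
`x = [1, 2, 3]` → x = [1, 2, 3]
`y = [4, 5, 6]` → y = [4, 5, 6]
`swap_contents(x, y)` → no visible change to tracked variables
`print(x, y)` → prints [1, 2, 3] [4, 5, 6]
`x = [1, 2, 3]` → x = [1, 2, 3]
`y = [4, 5, 6]` → y = [4, 5, 6]
`swap_elements(x, y, 0, 0)` → x = [4, 2, 3]; y = [1, 5, 6]
`print(x, y)` → prints [4, 2, 3] [1, 5, 6]

Answer:
[1, 2, 3] [4, 5, 6]
[4, 2, 3] [1, 5, 6]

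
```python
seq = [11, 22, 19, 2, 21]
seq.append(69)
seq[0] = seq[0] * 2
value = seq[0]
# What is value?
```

Trace:
`seq = [11, 22, 19, 2, 21]` → seq = [11, 22, 19, 2, 21]
`seq.append(69)` → seq = [11, 22, 19, 2, 21, 69]
`seq[0] = seq[0] * 2` → seq = [22, 22, 19, 2, 21, 69]
`value = seq[0]` → value = 22
So value = 22

Answer: 22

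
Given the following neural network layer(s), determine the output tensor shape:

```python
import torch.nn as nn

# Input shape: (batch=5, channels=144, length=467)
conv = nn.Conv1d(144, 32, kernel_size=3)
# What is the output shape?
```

Input: (5, 144, 467) -> Output: (5, 32, 465)

Answer: (5, 32, 465)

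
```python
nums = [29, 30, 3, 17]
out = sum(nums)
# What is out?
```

Trace:
`nums = [29, 30, 3, 17]` → nums = [29, 30, 3, 17]
`out = sum(nums)` → out = 79
So out = 79

Answer: 79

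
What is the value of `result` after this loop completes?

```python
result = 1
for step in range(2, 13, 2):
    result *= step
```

Product of even numbers 2 to 12
`result` takes the values: 1 → 2 → 8 → 48 → 384 → 3840 → 46080

Answer: 46080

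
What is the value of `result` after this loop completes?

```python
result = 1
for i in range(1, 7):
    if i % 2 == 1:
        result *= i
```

Product of odd numbers 1 to 6
`result` takes the values: 1 → 3 → 15

Answer: 15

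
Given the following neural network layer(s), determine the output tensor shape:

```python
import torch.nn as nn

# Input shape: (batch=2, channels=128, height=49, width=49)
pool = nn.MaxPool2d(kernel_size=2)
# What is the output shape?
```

Input: (2, 128, 49, 49) -> Output: (2, 128, 24, 24)

Answer: (2, 128, 24, 24)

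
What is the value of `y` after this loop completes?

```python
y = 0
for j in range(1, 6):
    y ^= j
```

XOR of 1 to 5
`y` takes the values: 0 → 1 → 3 → 0 → 4 → 1

Answer: 1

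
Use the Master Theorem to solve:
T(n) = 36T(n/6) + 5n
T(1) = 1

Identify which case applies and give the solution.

a=36, b=6, f(n)=5n. log_6(36) = 2. Since c=1 < 2, Case 1 applies: T(n) = Θ(n^log_b(a)) = O(n^2).

Answer: O(n^2) - Case 1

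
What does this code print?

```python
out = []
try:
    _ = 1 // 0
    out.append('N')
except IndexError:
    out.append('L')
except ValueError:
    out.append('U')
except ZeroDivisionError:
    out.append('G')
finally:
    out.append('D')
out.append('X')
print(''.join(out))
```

Execution trace: 'G' (except ZeroDivisionError) → 'D' (finally) → 'X' (after the try/except). Output: GDX

Answer: GDX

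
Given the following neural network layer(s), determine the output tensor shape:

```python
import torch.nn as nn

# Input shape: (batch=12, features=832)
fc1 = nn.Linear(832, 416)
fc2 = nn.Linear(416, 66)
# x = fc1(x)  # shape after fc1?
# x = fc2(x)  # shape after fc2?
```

Input: (12, 832) -> after fc1: (12, 416) -> Output: (12, 66)

Answer: (12, 66)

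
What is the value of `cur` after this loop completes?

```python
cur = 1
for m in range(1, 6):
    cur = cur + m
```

Start at 1, add 1 through 5
`cur` takes the values: 1 → 2 → 4 → 7 → 11 → 16

Answer: 16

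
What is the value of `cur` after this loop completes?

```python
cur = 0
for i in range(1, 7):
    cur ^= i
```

XOR of 1 to 6
`cur` takes the values: 0 → 1 → 3 → 0 → 4 → 1 → 7

Answer: 7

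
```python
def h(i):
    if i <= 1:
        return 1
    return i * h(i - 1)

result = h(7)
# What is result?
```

h(7) = 7 * 6 * 5 * 4 * 3 * 2 * 1 = 5040

Answer: 5040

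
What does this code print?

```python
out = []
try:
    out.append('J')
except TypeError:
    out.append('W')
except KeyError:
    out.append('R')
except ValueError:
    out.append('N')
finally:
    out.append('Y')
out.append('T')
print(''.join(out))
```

Execution trace: 'J' (try body, no exception) → 'Y' (finally) → 'T' (after the try/except). Output: JYT

Answer: JYT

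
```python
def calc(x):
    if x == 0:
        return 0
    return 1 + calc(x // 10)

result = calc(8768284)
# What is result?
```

Count of digits of 8768284: 7

Answer: 7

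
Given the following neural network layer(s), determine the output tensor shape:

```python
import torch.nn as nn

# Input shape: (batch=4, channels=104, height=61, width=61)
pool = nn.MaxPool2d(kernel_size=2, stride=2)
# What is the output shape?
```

Input: (4, 104, 61, 61) -> Output: (4, 104, 30, 30)

Answer: (4, 104, 30, 30)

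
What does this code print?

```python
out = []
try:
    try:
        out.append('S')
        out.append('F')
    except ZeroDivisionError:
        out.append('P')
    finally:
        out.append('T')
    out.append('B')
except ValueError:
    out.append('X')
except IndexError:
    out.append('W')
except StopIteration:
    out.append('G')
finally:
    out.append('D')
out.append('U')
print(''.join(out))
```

Execution trace: 'S' (inner try body) → 'F' (inner try body, no exception) → 'T' (inner finally) → 'B' (try body, no exception) → 'D' (finally) → 'U' (after the try/except). Output: SFTBDU

Answer: SFTBDU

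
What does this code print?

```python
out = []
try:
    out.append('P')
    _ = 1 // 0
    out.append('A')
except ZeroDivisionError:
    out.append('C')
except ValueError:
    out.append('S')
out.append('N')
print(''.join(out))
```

Execution trace: 'P' (try body) → 'C' (except ZeroDivisionError) → 'N' (after the try/except). Output: PCN

Answer: PCN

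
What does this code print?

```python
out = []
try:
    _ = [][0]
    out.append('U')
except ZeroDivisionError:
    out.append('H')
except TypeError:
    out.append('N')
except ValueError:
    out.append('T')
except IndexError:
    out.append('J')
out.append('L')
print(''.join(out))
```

Execution trace: 'J' (except IndexError) → 'L' (after the try/except). Output: JL

Answer: JL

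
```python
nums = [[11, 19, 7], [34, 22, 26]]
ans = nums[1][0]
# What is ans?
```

Trace:
`nums = [[11, 19, 7], [34, 22, 26]]` → nums = [[11, 19, 7], [34, 22, 26]]
`ans = nums[1][0]` → ans = 34
So ans = 34

Answer: 34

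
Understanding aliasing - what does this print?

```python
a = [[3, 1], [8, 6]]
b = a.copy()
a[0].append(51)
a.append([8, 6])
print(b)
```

Key concept: shallow copy with nested lists.
Step by step:
`a = [[3, 1], [8, 6]]` → a = [[3, 1], [8, 6]]
`b = a.copy()` → b = [[3, 1], [8, 6]]
`a[0].append(51)` → a = [[3, 1, 51], [8, 6]]; b = [[3, 1, 51], [8, 6]]
`a.append([8, 6])` → a = [[3, 1, 51], [8, 6], [8, 6]]
`print(b)` → prints [[3, 1, 51], [8, 6]]

Answer: [[3, 1, 51], [8, 6]]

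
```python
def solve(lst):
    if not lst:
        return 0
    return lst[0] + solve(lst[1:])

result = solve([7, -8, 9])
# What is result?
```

7 + (-8) + 9 + 0 = 8

Answer: 8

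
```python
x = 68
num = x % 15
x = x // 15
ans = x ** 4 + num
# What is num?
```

Trace:
`x = 68` → x = 68
`num = x % 15` → num = 8
`x = x // 15` → x = 4
`ans = x ** 4 + num` → ans = 264
So num = 8

Answer: 8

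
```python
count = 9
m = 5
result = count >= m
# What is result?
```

Trace:
`count = 9` → count = 9
`m = 5` → m = 5
`result = count >= m` → result = True
So result = True

Answer: True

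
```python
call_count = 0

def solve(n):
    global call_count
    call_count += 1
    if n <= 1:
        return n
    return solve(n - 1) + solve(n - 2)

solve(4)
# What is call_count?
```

Calls(n) = 1 + Calls(n-1) + Calls(n-2); Calls(0)=Calls(1)=1. For n=4 this gives 9.

Answer: 9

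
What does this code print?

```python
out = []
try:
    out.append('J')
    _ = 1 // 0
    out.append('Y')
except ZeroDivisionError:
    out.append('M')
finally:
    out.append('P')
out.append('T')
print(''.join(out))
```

Execution trace: 'J' (try body) → 'M' (except ZeroDivisionError) → 'P' (finally) → 'T' (after the try/except). Output: JMPT

Answer: JMPT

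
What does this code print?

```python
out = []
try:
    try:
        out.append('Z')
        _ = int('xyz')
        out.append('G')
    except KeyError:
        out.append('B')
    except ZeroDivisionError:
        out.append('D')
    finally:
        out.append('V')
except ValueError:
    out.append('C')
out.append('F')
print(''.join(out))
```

Execution trace: 'Z' (try body) → 'V' (finally) → 'C' (outer except ValueError) → 'F' (after the try/except). Output: ZVCF

Answer: ZVCF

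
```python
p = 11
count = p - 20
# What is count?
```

Trace:
`p = 11` → p = 11
`count = p - 20` → count = -9
So count = -9

Answer: -9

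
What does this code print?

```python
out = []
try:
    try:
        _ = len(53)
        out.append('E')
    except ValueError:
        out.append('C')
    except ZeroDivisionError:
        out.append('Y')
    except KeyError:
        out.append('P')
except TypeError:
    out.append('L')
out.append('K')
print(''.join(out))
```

Execution trace: 'L' (outer except TypeError) → 'K' (after the try/except). Output: LK

Answer: LK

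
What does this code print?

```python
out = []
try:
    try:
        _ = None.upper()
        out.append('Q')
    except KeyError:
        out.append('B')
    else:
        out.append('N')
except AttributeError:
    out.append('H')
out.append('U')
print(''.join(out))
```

Execution trace: 'H' (outer except AttributeError) → 'U' (after the try/except). Output: HU

Answer: HU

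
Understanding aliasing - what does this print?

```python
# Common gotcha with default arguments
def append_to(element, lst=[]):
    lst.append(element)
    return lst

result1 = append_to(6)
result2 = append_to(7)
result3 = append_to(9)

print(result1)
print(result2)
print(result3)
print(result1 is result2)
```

Key concept: mutable default argument gotcha.
Step by step:
`result1 = append_to(6)` → result1 = [6]
`result2 = append_to(7)` → result1 = [6, 7] (same object as result2); result2 = [6, 7] (same object as result1)
`result3 = append_to(9)` → result1 = [6, 7, 9] (same object as result2, result3); result2 = [6, 7, 9] (same object as result1, result3); result3 = [6, 7, 9] (same object as result1, result2)
`print(result1)` → prints [6, 7, 9]
`print(result2)` → prints [6, 7, 9]
`print(result3)` → prints [6, 7, 9]
`print(result1 is result2)` → prints True

Answer:
[6, 7, 9]
[6, 7, 9]
[6, 7, 9]
True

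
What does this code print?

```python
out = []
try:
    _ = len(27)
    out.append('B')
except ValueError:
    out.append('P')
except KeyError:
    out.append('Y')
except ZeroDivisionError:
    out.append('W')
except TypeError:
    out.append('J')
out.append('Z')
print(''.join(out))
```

Execution trace: 'J' (except TypeError) → 'Z' (after the try/except). Output: JZ

Answer: JZ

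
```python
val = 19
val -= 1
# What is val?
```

Trace:
`val = 19` → val = 19
`val -= 1` → val = 18
So val = 18

Answer: 18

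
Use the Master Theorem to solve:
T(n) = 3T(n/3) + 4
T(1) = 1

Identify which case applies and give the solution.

a=3, b=3, f(n)=4. log_3(3) = 1. Since c=0 < 1, Case 1 applies: T(n) = Θ(n^log_b(a)) = O(n).

Answer: O(n) - Case 1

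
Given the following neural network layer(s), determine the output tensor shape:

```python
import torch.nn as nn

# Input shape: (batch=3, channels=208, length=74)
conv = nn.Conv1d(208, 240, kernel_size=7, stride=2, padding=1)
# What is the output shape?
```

Input: (3, 208, 74) -> Output: (3, 240, 35)

Answer: (3, 240, 35)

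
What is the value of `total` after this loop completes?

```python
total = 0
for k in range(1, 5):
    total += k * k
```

Sum of squares 1² to 4² = 30
`total` takes the values: 0 → 1 → 5 → 14 → 30

Answer: 30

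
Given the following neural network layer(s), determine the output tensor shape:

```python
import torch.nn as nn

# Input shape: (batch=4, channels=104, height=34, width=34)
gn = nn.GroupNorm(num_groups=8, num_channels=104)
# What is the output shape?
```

Input: (4, 104, 34, 34) -> Output: (4, 104, 34, 34)

Answer: (4, 104, 34, 34)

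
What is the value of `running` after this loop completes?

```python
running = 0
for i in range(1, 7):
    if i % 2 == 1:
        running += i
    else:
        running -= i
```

Add odd, subtract even
`running` takes the values: 0 → 1 → -1 → 2 → -2 → 3 → -3

Answer: -3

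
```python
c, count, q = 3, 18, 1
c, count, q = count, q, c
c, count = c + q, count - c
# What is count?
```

Trace:
`c, count, q = 3, 18, 1` → c = 3; count = 18; q = 1
`c, count, q = count, q, c` → c = 18; count = 1; q = 3
`c, count = c + q, count - c` → c = 21; count = -17
So count = -17

Answer: -17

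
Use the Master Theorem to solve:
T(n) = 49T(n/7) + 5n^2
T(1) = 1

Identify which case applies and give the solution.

a=49, b=7, f(n)=5n^2. log_7(49) = 2. Since c=2 = 2, Case 2 applies: T(n) = Θ(n^log_b(a) · log n) = O(n^2 log n).

Answer: O(n^2 log n) - Case 2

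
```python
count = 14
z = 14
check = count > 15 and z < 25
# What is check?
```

Trace:
`count = 14` → count = 14
`z = 14` → z = 14
`check = count > 15 and z < 25` → check = False
So check = False

Answer: False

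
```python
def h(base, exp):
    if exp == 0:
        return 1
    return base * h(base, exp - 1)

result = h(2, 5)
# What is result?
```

h(2, 5) = 2 * 2 * 2 * 2 * 2 = 32

Answer: 32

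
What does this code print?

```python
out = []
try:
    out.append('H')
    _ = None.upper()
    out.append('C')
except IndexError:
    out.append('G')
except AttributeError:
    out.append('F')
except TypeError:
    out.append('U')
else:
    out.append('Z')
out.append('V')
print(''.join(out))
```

Execution trace: 'H' (try body) → 'F' (except AttributeError) → 'V' (after the try/except). Output: HFV

Answer: HFV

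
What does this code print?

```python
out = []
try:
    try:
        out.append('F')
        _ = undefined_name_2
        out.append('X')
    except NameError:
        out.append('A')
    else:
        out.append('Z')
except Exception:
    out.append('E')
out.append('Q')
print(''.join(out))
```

Execution trace: 'F' (inner try body) → 'A' (inner except NameError) → 'Q' (after the try/except). Output: FAQ

Answer: FAQ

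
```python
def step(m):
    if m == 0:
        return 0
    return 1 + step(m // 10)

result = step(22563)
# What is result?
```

Count of digits of 22563: 5

Answer: 5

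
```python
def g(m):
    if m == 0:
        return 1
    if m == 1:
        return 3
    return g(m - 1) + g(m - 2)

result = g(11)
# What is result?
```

Build up from base cases: g(0)=1, g(1)=3, g(2)=4, g(3)=7, g(4)=11, g(5)=18, g(6)=29, ..., g(11)=322

Answer: 322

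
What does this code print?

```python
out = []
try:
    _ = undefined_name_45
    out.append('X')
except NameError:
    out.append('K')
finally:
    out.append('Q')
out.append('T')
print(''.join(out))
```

Execution trace: 'K' (except NameError) → 'Q' (finally) → 'T' (after the try/except). Output: KQT

Answer: KQT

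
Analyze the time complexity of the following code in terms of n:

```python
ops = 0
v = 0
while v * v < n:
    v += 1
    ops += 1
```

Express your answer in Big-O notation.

Each loop level contributes: √n. Multiplying the contributions gives O(√n).

Answer: O(√n)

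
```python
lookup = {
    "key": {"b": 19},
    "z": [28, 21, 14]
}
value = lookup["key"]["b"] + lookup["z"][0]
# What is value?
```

Trace:
`lookup = { ...` → lookup = {'key': {'b': 19}, 'z': [28, 21, 14]}
`value = lookup["key"]["b"] + lookup["z"][0]` → value = 47
So value = 47

Answer: 47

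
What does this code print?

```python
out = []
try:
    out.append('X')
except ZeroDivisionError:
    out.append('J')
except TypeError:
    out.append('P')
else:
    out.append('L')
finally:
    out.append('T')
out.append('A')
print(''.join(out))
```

Execution trace: 'X' (try body, no exception) → 'L' (else) → 'T' (finally) → 'A' (after the try/except). Output: XLTA

Answer: XLTA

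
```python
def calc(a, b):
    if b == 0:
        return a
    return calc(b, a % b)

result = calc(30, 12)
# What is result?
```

calc(30, 12) -> calc(12, 6) -> calc(6, 0) -> 6

Answer: 6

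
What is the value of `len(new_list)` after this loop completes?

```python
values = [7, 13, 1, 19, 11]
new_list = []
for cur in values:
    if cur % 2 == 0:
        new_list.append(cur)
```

Count even numbers in [7, 13, 1, 19, 11]
`new_list` takes the values: []
So `len(new_list)` = 0

Answer: 0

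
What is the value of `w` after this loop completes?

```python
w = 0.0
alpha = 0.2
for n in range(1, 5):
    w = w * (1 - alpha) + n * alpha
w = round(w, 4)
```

Moving average with lr=0.2
`w` takes the values: 0.0 → 0.2 → 0.56 → 1.048 → 1.6384

Answer: 1.6384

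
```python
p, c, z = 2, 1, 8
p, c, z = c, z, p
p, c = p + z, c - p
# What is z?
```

Trace:
`p, c, z = 2, 1, 8` → p = 2; c = 1; z = 8
`p, c, z = c, z, p` → p = 1; c = 8; z = 2
`p, c = p + z, c - p` → p = 3; c = 7
So z = 2

Answer: 2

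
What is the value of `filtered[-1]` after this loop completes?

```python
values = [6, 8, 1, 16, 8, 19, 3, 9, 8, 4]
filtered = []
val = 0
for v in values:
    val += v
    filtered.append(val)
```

Cumulative sum ends at 82
`filtered` takes the values: [] → [6] → [6, 14] → [6, 14, 15] → [6, 14, 15, 31] → [6, 14, 15, 31, 39] → [6, 14, 15, 31, 39, 58] → [6, 14, 15, 31, 39, 58, 61] → [6, 14, 15, 31, 39, 58, 61, 70] → [6, 14, 15, 31, 39, 58, 61, 70, 78] → [6, 14, 15, 31, 39, 58, 61, 70, 78, 82]
So `filtered[-1]` = 82

Answer: 82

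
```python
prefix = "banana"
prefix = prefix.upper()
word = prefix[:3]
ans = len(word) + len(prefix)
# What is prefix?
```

Trace:
`prefix = "banana"` → prefix = 'banana'
`prefix = prefix.upper()` → prefix = 'BANANA'
`word = prefix[:3]` → word = 'BAN'
`ans = len(word) + len(prefix)` → ans = 9
So prefix = 'BANANA'

Answer: 'BANANA'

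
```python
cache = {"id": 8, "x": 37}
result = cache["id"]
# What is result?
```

Trace:
`cache = {"id": 8, "x": 37}` → cache = {'id': 8, 'x': 37}
`result = cache["id"]` → result = 8
So result = 8

Answer: 8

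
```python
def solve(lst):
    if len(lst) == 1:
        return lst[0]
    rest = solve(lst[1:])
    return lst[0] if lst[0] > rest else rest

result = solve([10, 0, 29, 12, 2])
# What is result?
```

Recursive max over [10, 0, 29, 12, 2] = 29

Answer: 29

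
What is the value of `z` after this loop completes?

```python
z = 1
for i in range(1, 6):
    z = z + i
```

Start at 1, add 1 through 5
`z` takes the values: 1 → 2 → 4 → 7 → 11 → 16

Answer: 16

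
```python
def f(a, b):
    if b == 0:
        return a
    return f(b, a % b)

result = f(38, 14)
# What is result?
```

f(38, 14) -> f(14, 10) -> f(10, 4) -> f(4, 2) -> f(2, 0) -> 2

Answer: 2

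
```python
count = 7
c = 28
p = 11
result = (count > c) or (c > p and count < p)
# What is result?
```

Trace:
`count = 7` → count = 7
`c = 28` → c = 28
`p = 11` → p = 11
`result = (count > c) or (c > p and count < p)` → result = True
So result = True

Answer: True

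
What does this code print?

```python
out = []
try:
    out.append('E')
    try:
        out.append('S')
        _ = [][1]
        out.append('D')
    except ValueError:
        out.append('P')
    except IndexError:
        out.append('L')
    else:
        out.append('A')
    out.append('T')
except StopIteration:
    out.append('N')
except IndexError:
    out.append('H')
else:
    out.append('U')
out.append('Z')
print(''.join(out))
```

Execution trace: 'E' (try body) → 'S' (inner try body) → 'L' (inner except IndexError) → 'T' (try body, no exception) → 'U' (else) → 'Z' (after the try/except). Output: ESLTUZ

Answer: ESLTUZ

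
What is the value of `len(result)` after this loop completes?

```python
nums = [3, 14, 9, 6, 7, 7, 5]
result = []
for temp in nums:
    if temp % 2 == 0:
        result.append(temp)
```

Count even numbers in [3, 14, 9, 6, 7, 7, 5]
`result` takes the values: [] → [14] → [14, 6]
So `len(result)` = 2

Answer: 2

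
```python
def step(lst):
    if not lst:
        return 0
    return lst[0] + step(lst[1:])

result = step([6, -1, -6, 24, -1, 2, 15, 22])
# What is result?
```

6 + (-1) + (-6) + 24 + (-1) + 2 + 15 + 22 + 0 = 61

Answer: 61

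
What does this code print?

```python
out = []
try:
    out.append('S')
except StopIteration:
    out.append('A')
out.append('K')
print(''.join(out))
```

Execution trace: 'S' (try body, no exception) → 'K' (after the try/except). Output: SK

Answer: SK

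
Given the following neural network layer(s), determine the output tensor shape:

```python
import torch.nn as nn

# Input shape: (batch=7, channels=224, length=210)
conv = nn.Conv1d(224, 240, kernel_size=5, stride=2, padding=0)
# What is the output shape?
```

Input: (7, 224, 210) -> Output: (7, 240, 103)

Answer: (7, 240, 103)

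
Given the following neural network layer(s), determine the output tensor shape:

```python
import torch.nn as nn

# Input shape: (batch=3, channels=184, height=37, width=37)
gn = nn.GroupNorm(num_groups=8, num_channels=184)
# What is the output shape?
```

Input: (3, 184, 37, 37) -> Output: (3, 184, 37, 37)

Answer: (3, 184, 37, 37)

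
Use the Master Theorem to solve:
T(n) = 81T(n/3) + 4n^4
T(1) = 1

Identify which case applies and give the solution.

a=81, b=3, f(n)=4n^4. log_3(81) = 4. Since c=4 = 4, Case 2 applies: T(n) = Θ(n^log_b(a) · log n) = O(n^4 log n).

Answer: O(n^4 log n) - Case 2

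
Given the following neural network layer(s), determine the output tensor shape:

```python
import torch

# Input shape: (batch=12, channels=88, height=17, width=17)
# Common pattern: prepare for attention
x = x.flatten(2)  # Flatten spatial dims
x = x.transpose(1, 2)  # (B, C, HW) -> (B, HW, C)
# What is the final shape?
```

Input: (12, 88, 17, 17) -> after flatten(2): (12, 88, 289) -> Output: (12, 289, 88)

Answer: (12, 289, 88)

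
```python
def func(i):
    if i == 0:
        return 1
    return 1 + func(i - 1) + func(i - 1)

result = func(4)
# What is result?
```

func(i) = 1 + 2·func(i-1), func(0)=1. Closed form: (1+1)·2^4 - 1 = 31.

Answer: 31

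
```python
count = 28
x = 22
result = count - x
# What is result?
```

Trace:
`count = 28` → count = 28
`x = 22` → x = 22
`result = count - x` → result = 6
So result = 6

Answer: 6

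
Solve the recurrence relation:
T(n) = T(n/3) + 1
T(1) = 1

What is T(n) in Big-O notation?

Each step divides n by 3 and adds 1. After log_3(n) steps we reach T(1)=1. So T(n) = 1·log_3(n) + 1 = O(log n).

Answer: O(log n)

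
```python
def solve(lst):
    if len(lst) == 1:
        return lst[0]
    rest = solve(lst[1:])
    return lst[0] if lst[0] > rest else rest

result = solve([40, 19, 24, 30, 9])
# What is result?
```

Recursive max over [40, 19, 24, 30, 9] = 40

Answer: 40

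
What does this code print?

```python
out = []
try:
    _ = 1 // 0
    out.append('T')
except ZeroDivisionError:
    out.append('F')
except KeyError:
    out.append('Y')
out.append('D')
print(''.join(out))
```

Execution trace: 'F' (except ZeroDivisionError) → 'D' (after the try/except). Output: FD

Answer: FD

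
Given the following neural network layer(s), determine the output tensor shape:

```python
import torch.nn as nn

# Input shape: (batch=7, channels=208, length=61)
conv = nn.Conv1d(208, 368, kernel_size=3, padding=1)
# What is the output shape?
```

Input: (7, 208, 61) -> Output: (7, 368, 61)

Answer: (7, 368, 61)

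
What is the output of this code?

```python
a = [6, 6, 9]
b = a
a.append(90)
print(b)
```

Key concept: basic list aliasing.
Step by step:
`a = [6, 6, 9]` → a = [6, 6, 9]
`b = a` → b = [6, 6, 9] (same object as a)
`a.append(90)` → a = [6, 6, 9, 90] (same object as b); b = [6, 6, 9, 90] (same object as a)
`print(b)` → prints [6, 6, 9, 90]

Answer: [6, 6, 9, 90]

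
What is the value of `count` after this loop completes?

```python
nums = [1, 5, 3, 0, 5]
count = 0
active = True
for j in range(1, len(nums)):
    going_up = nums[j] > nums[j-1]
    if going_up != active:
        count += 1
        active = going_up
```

Count direction changes in [1, 5, 3, 0, 5]
`count` takes the values: 0 → 1 → 2

Answer: 2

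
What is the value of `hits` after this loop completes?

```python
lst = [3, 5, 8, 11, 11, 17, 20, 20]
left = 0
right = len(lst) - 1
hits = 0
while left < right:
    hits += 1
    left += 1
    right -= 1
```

Iterations until pointers meet (list length 8)
`hits` takes the values: 0 → 1 → 2 → 3 → 4

Answer: 4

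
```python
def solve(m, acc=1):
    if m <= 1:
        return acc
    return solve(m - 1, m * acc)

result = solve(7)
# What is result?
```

Accumulator trace (n, acc): (7, 1) -> (6, 7) -> (5, 42) -> (4, 210) -> (3, 840) -> (2, 2520) -> (1, 5040) -> return 5040

Answer: 5040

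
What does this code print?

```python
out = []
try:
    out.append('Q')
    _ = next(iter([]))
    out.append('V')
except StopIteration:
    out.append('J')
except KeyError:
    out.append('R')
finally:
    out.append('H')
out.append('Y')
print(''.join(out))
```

Execution trace: 'Q' (try body) → 'J' (except StopIteration) → 'H' (finally) → 'Y' (after the try/except). Output: QJHY

Answer: QJHY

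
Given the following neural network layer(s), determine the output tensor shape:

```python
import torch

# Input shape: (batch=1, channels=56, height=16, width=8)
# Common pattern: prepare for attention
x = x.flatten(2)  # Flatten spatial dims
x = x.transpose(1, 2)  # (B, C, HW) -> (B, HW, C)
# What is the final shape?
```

Input: (1, 56, 16, 8) -> after flatten(2): (1, 56, 128) -> Output: (1, 128, 56)

Answer: (1, 128, 56)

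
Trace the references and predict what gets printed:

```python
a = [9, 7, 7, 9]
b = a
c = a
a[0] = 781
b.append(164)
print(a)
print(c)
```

Key concept: multiple aliases.
Step by step:
`a = [9, 7, 7, 9]` → a = [9, 7, 7, 9]
`b = a` → b = [9, 7, 7, 9] (same object as a)
`c = a` → c = [9, 7, 7, 9] (same object as a, b)
`a[0] = 781` → a = [781, 7, 7, 9] (same object as b, c); b = [781, 7, 7, 9] (same object as a, c); c = [781, 7, 7, 9] (same object as a, b)
`b.append(164)` → a = [781, 7, 7, 9, 164] (same object as b, c); b = [781, 7, 7, 9, 164] (same object as a, c); c = [781, 7, 7, 9, 164] (same object as a, b)
`print(a)` → prints [781, 7, 7, 9, 164]
`print(c)` → prints [781, 7, 7, 9, 164]

Answer:
[781, 7, 7, 9, 164]
[781, 7, 7, 9, 164]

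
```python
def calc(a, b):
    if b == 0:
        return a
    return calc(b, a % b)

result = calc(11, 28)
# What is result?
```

calc(11, 28) -> calc(28, 11) -> calc(11, 6) -> calc(6, 5) -> calc(5, 1) -> calc(1, 0) -> 1

Answer: 1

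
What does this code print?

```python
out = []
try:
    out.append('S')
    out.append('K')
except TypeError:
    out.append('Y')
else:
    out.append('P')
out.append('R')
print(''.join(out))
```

Execution trace: 'S' (try body) → 'K' (try body, no exception) → 'P' (else) → 'R' (after the try/except). Output: SKPR

Answer: SKPR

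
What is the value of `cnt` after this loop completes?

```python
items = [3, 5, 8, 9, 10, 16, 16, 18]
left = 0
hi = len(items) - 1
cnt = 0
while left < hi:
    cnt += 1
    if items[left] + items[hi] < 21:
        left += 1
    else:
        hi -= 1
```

Steps to find pair summing to 21
`cnt` takes the values: 0 → 1 → 2 → 3 → 4 → 5 → 6 → 7

Answer: 7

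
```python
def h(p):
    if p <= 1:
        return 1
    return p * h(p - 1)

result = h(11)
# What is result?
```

h(11) = 11 * 10 * 9 * 8 * 7 * 6 * 5 * 4 * 3 * 2 * 1 = 39916800

Answer: 39916800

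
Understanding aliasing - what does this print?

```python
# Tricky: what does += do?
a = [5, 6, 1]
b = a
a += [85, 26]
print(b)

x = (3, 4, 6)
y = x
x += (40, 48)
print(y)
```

Key concept: += behavior differs for mutable vs immutable.
Step by step:
`a = [5, 6, 1]` → a = [5, 6, 1]
`b = a` → b = [5, 6, 1] (same object as a)
`a += [85, 26]` → a = [5, 6, 1, 85, 26] (same object as b); b = [5, 6, 1, 85, 26] (same object as a)
`print(b)` → prints [5, 6, 1, 85, 26]
`x = (3, 4, 6)` → x = (3, 4, 6)
`y = x` → y = (3, 4, 6)
`x += (40, 48)` → x = (3, 4, 6, 40, 48)
`print(y)` → prints (3, 4, 6)

Answer:
[5, 6, 1, 85, 26]
(3, 4, 6)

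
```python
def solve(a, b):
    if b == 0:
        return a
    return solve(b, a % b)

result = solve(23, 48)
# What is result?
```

solve(23, 48) -> solve(48, 23) -> solve(23, 2) -> solve(2, 1) -> solve(1, 0) -> 1

Answer: 1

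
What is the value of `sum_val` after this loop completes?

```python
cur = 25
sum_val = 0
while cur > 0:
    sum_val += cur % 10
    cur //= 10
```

Sum digits of 25
`sum_val` takes the values: 0 → 5 → 7

Answer: 7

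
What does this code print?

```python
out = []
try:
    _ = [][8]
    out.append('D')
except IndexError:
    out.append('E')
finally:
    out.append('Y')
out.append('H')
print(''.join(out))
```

Execution trace: 'E' (except IndexError) → 'Y' (finally) → 'H' (after the try/except). Output: EYH

Answer: EYH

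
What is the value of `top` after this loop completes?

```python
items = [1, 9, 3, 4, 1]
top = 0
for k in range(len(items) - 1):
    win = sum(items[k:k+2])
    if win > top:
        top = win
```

Max sum of 2-element window in [1, 9, 3, 4, 1]
`top` takes the values: 0 → 10 → 12

Answer: 12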